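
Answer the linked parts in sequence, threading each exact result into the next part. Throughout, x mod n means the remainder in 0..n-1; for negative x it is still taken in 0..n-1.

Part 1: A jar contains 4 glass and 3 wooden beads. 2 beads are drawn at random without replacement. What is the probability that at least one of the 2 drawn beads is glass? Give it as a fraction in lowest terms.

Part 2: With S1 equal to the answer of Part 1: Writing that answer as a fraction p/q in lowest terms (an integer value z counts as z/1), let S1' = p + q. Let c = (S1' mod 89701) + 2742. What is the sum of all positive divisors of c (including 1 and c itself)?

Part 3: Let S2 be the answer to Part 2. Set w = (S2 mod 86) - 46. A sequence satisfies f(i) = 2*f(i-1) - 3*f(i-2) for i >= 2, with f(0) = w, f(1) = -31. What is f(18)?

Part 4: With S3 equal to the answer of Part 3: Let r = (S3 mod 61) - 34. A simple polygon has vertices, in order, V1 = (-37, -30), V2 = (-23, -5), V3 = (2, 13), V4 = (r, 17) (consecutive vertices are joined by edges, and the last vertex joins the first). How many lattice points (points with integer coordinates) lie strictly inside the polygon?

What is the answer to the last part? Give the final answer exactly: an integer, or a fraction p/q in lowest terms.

Part 1: total draws C(7,2) = 21; complement C(3,2) = 3; favorable 21 - 3 = 18; P = 6/7; answer 6/7
Part 2: S1 = 6/7; threaded value p + q = 13; c = 2755; 2755 = 5 * 19 * 29; sigma = (1 + 5) * (1 + 19) * (1 + 29) = 6 * 20 * 30 = 3600; answer 3600
Part 3: S2 = 3600; w = 28; f(2) = 2*(-31) - 3*(28) = -146; iterating: f(2)=-146, f(3)=-199, f(4)=40, f(5)=677, f(6)=1234, f(7)=437, f(8)=-2828, f(9)=-6967, f(10)=-5450, f(11)=10001, f(12)=36352, f(13)=42701, f(14)=-23654, f(15)=-175411, f(16)=-279860, f(17)=-33487, f(18)=772606; answer 772606
Part 4: S3 = 772606; r = 7; cross terms: (-37*-5 - -23*-30)=-505, (-23*13 - 2*-5)=-289, (2*17 - 7*13)=-57, (7*-30 - -37*17)=419; twice the area = |-432| = 432; area = 216; boundary points = 1 + 1 + 1 + 1 = 4; strictly interior points = area - boundary/2 + 1 = 215; answer 215

215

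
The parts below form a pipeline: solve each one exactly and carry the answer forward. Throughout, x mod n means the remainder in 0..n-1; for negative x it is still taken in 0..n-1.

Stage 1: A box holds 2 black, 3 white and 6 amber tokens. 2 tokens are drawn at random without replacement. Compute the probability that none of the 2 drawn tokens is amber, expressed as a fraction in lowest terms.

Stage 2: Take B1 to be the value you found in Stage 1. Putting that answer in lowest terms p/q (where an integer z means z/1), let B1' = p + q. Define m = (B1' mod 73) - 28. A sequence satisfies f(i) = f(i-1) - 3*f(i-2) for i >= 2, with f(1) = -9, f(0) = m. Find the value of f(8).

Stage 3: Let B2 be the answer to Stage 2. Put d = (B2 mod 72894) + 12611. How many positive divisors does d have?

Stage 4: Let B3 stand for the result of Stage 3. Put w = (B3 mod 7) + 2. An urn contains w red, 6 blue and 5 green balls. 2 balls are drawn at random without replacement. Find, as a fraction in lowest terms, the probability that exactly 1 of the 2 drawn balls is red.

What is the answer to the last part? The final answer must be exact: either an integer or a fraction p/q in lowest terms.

33/68

Stage 1: total draws C(11,2) = 55; favorable C(5,2) = 10; P = 2/11; answer 2/11
Stage 2: B1 = 2/11; threaded value p + q = 13; m = -15; f(2) = 1*(-9) - 3*(-15) = 36; iterating: f(2)=36, f(3)=63, f(4)=-45, f(5)=-234, f(6)=-99, f(7)=603, f(8)=900; answer 900
Stage 3: B2 = 900; d = 13511; 13511 = 59 * 229; number of divisors = (1+1) * (1+1) = 4; answer 4
Stage 4: B3 = 4; w = 6; total draws C(17,2) = 136; favorable C(6,1)*C(11,1) = 66; P = 33/68; answer 33/68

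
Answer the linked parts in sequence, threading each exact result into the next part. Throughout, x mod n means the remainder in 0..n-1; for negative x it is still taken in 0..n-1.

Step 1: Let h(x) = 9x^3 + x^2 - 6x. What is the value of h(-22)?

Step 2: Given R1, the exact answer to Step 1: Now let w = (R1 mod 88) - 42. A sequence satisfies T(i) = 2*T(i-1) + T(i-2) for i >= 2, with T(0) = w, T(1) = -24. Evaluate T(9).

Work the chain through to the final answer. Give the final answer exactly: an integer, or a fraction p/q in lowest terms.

Step 1: 9*(-22)^3 + 1*(-22)^2 - 6*(-22)^1 = (-95832) + (484) + (132) = -95216; answer -95216
Step 2: R1 = -95216; w = -42; T(2) = 2*(-24) + 1*(-42) = -90; iterating: T(2)=-90, T(3)=-204, T(4)=-498, T(5)=-1200, T(6)=-2898, T(7)=-6996, T(8)=-16890, T(9)=-40776; answer -40776

-40776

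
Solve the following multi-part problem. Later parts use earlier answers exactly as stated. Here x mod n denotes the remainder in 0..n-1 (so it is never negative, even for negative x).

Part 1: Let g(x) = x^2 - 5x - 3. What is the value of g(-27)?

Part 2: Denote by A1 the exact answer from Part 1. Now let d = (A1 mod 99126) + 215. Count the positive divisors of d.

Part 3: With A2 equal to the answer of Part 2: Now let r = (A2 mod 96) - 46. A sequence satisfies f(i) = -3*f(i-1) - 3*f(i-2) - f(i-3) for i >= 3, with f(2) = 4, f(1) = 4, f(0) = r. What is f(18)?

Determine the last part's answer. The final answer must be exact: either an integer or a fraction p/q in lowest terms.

-3676

Part 1: 1*(-27)^2 - 5*(-27)^1 - 3 = (729) + (135) + (-3) = 861; answer 861
Part 2: A1 = 861; d = 1076; 1076 = 2^2 * 269; number of divisors = (2+1) * (1+1) = 6; answer 6
Part 3: A2 = 6; r = -40; f(3) = -3*(4) - 3*(4) - 1*(-40) = 16; iterating: f(3)=16, f(4)=-64, f(5)=140, f(6)=-244, f(7)=376, f(8)=-536, f(9)=724, f(10)=-940, f(11)=1184, f(12)=-1456, f(13)=1756, f(14)=-2084, f(15)=2440, f(16)=-2824, f(17)=3236, f(18)=-3676; answer -3676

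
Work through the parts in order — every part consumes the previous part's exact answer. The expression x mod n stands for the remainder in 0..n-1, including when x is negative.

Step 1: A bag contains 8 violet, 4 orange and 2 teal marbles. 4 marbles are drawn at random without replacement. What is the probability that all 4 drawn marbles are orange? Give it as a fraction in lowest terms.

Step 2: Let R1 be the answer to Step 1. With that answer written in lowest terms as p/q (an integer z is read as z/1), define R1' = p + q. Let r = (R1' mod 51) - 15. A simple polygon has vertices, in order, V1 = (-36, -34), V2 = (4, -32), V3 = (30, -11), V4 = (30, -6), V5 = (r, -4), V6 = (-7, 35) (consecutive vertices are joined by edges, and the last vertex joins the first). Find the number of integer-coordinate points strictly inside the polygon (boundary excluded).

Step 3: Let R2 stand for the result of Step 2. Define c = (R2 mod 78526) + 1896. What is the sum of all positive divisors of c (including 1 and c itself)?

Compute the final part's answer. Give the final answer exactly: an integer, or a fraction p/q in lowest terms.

7998

Step 1: total draws C(14,4) = 1001; favorable C(4,4) = 1; P = 1/1001; answer 1/1001
Step 2: R1 = 1/1001; threaded value p + q = 1002; r = 18; cross terms: (-36*-32 - 4*-34)=1288, (4*-11 - 30*-32)=916, (30*-6 - 30*-11)=150, (30*-4 - 18*-6)=-12, (18*35 - -7*-4)=602, (-7*-34 - -36*35)=1498; twice the area = |4442| = 4442; area = 2221; boundary points = 2 + 1 + 5 + 2 + 1 + 1 = 12; strictly interior points = area - boundary/2 + 1 = 2216; answer 2216
Step 3: R2 = 2216; c = 4112; 4112 = 2^4 * 257; sigma = (1 + 2 + 4 + 8 + 16) * (1 + 257) = 31 * 258 = 7998; answer 7998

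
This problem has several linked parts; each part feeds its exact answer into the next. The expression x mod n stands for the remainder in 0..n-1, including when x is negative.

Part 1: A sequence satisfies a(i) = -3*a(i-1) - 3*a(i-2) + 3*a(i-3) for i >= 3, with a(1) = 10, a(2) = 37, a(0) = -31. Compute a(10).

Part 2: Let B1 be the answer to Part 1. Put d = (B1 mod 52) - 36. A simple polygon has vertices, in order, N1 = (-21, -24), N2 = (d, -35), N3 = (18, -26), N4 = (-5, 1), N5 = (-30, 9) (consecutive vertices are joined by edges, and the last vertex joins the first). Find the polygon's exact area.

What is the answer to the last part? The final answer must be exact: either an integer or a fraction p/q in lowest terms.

2129/2

Part 1: a(3) = -3*(37) - 3*(10) + 3*(-31) = -234; iterating: a(3)=-234, a(4)=621, a(5)=-1050, a(6)=585, a(7)=3258, a(8)=-14679, a(9)=36018, a(10)=-54243; answer -54243
Part 2: B1 = -54243; d = 9; cross terms: (-21*-35 - 9*-24)=951, (9*-26 - 18*-35)=396, (18*1 - -5*-26)=-112, (-5*9 - -30*1)=-15, (-30*-24 - -21*9)=909; twice the area = |2129| = 2129; area = 2129/2; answer 2129/2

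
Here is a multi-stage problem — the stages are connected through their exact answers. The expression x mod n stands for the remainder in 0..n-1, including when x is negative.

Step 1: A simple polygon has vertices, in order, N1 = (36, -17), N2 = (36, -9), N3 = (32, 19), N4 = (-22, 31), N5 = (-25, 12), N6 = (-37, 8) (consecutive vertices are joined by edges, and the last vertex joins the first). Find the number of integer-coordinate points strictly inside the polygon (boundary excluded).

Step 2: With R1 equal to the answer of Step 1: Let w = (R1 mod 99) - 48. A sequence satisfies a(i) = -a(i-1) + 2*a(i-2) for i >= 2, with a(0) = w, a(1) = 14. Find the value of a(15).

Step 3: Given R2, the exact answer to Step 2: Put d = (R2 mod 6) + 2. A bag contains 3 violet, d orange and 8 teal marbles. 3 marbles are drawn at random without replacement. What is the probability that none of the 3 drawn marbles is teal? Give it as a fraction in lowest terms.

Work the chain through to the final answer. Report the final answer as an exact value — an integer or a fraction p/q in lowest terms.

5/143

Step 1: cross terms: (36*-9 - 36*-17)=288, (36*19 - 32*-9)=972, (32*31 - -22*19)=1410, (-22*12 - -25*31)=511, (-25*8 - -37*12)=244, (-37*-17 - 36*8)=341; twice the area = |3766| = 3766; area = 1883; boundary points = 8 + 4 + 6 + 1 + 4 + 1 = 24; strictly interior points = area - boundary/2 + 1 = 1872; answer 1872
Step 2: R1 = 1872; w = 42; a(2) = -1*(14) + 2*(42) = 70; iterating: a(2)=70, a(3)=-42, a(4)=182, a(5)=-266, a(6)=630, a(7)=-1162, a(8)=2422, a(9)=-4746, a(10)=9590, a(11)=-19082, a(12)=38262, a(13)=-76426, a(14)=152950, a(15)=-305802; answer -305802
Step 3: R2 = -305802; d = 2; total draws C(13,3) = 286; favorable C(5,3) = 10; P = 5/143; answer 5/143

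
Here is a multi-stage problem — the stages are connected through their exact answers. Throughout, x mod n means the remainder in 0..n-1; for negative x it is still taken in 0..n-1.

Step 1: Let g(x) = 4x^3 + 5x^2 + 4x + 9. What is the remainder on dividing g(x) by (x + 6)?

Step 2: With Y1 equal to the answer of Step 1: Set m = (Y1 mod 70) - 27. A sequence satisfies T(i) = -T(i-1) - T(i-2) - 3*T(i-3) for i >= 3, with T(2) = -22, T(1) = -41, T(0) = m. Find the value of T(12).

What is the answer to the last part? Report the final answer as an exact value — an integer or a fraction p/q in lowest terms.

Step 1: remainder = value at the root: 4*(-6)^3 + 5*(-6)^2 + 4*(-6)^1 + 9 = (-864) + (180) + (-24) + (9) = -699; answer -699
Step 2: Y1 = -699; m = -26; T(3) = -1*(-22) - 1*(-41) - 3*(-26) = 141; iterating: T(3)=141, T(4)=4, T(5)=-79, T(6)=-348, T(7)=415, T(8)=170, T(9)=459, T(10)=-1874, T(11)=905, T(12)=-408; answer -408

-408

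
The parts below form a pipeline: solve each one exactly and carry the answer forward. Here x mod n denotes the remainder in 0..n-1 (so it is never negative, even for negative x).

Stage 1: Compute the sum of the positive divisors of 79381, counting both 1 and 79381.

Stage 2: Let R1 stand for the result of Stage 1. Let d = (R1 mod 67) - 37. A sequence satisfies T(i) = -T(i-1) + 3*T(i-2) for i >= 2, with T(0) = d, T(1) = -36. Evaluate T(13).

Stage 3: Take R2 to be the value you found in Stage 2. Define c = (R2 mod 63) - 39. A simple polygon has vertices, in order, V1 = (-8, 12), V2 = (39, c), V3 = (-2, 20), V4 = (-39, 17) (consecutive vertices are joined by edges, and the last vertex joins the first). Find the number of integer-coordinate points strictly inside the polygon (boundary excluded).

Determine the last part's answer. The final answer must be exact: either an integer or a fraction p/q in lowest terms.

Stage 1: 79381 = 163 * 487; sigma = (1 + 163) * (1 + 487) = 164 * 488 = 80032; answer 80032
Stage 2: R1 = 80032; d = -3; T(2) = -1*(-36) + 3*(-3) = 27; iterating: T(2)=27, T(3)=-135, T(4)=216, T(5)=-621, T(6)=1269, T(7)=-3132, T(8)=6939, T(9)=-16335, T(10)=37152, T(11)=-86157, T(12)=197613, T(13)=-456084; answer -456084
Stage 3: R2 = -456084; c = -3; cross terms: (-8*-3 - 39*12)=-444, (39*20 - -2*-3)=774, (-2*17 - -39*20)=746, (-39*12 - -8*17)=-332; twice the area = |744| = 744; area = 372; boundary points = 1 + 1 + 1 + 1 = 4; strictly interior points = area - boundary/2 + 1 = 371; answer 371

371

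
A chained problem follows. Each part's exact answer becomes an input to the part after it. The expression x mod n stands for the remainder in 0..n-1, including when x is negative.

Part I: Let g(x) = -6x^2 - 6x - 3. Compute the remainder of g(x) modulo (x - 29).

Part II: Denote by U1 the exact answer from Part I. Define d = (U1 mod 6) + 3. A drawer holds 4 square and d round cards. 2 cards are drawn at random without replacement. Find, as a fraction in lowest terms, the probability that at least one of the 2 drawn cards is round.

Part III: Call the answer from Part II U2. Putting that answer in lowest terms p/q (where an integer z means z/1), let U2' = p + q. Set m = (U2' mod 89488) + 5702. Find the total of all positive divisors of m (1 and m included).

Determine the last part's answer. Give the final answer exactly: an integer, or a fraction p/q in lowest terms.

Part I: remainder = value at the root: -6*(29)^2 - 6*(29)^1 - 3 = (-5046) + (-174) + (-3) = -5223; answer -5223
Part II: U1 = -5223; d = 6; total draws C(10,2) = 45; complement C(4,2) = 6; favorable 45 - 6 = 39; P = 13/15; answer 13/15
Part III: U2 = 13/15; threaded value p + q = 28; m = 5730; 5730 = 2 * 3 * 5 * 191; sigma = (1 + 2) * (1 + 3) * (1 + 5) * (1 + 191) = 3 * 4 * 6 * 192 = 13824; answer 13824

13824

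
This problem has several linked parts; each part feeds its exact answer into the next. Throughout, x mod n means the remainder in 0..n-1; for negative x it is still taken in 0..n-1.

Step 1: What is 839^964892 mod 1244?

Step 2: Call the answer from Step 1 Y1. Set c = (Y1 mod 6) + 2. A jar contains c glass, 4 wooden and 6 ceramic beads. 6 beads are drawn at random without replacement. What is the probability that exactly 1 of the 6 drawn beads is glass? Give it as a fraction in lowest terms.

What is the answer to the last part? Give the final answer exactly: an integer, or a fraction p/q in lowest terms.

63/143

Step 1: squarings mod 1244: 839^1=839, 839^2=1061, 839^4=1145, 839^8=1093, 839^16=409, 839^32=585, 839^64=125, 839^128=697, 839^256=649, 839^512=729, 839^1024=253, 839^2048=565, 839^4096=761, 839^8192=661, 839^16384=277, 839^32768=845, 839^65536=1213, 839^131072=961, 839^262144=473, 839^524288=1053; 839^964892 = 839^4 * 839^8 * 839^16 * 839^256 * 839^2048 * 839^4096 * 839^8192 * 839^32768 * 839^131072 * 839^262144 * 839^524288 = 193 (mod 1244); answer 193
Step 2: Y1 = 193; c = 3; total draws C(13,6) = 1716; favorable C(3,1)*C(10,5) = 756; P = 63/143; answer 63/143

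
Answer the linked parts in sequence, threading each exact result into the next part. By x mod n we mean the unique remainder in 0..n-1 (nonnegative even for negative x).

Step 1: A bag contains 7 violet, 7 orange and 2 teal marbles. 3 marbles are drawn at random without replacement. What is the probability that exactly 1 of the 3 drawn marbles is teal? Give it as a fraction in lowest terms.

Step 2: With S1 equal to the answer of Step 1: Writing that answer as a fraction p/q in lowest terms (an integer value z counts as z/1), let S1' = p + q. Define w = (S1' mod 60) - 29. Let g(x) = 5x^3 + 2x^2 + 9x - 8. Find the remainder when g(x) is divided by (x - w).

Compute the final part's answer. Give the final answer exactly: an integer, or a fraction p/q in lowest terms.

Step 1: total draws C(16,3) = 560; favorable C(2,1)*C(14,2) = 182; P = 13/40; answer 13/40
Step 2: S1 = 13/40; threaded value p + q = 53; w = 24; remainder = value at the root: 5*(24)^3 + 2*(24)^2 + 9*(24)^1 - 8 = (69120) + (1152) + (216) + (-8) = 70480; answer 70480

70480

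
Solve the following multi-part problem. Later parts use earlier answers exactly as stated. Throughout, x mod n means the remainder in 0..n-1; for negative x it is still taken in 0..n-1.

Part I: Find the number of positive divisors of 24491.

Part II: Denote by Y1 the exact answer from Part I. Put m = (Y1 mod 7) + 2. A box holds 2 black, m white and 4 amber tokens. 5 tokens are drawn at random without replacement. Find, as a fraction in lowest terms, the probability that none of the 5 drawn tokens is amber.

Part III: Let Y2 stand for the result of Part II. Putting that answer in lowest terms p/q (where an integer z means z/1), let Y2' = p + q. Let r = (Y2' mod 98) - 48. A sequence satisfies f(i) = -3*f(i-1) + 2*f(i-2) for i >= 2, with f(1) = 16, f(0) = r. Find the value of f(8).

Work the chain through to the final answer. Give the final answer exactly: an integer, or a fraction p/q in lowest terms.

Part I: 24491 = 19 * 1289; number of divisors = (1+1) * (1+1) = 4; answer 4
Part II: Y1 = 4; m = 6; total draws C(12,5) = 792; favorable C(8,5) = 56; P = 7/99; answer 7/99
Part III: Y2 = 7/99; threaded value p + q = 106; r = -40; f(2) = -3*(16) + 2*(-40) = -128; iterating: f(2)=-128, f(3)=416, f(4)=-1504, f(5)=5344, f(6)=-19040, f(7)=67808, f(8)=-241504; answer -241504

-241504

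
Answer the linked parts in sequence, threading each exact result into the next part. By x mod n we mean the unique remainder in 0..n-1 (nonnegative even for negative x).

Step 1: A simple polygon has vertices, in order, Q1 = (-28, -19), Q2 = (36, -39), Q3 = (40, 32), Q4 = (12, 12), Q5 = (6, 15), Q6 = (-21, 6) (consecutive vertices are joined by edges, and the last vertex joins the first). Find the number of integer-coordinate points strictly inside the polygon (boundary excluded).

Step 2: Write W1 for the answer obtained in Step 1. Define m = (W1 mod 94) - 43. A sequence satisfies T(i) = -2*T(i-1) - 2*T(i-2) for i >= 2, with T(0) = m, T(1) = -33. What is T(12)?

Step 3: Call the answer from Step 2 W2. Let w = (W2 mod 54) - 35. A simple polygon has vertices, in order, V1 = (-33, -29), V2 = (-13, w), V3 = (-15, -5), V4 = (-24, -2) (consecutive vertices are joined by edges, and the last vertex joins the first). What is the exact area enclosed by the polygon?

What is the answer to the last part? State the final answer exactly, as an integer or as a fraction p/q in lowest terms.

339

Step 1: cross terms: (-28*-39 - 36*-19)=1776, (36*32 - 40*-39)=2712, (40*12 - 12*32)=96, (12*15 - 6*12)=108, (6*6 - -21*15)=351, (-21*-19 - -28*6)=567; twice the area = |5610| = 5610; area = 2805; boundary points = 4 + 1 + 4 + 3 + 9 + 1 = 22; strictly interior points = area - boundary/2 + 1 = 2795; answer 2795
Step 2: W1 = 2795; m = 26; T(2) = -2*(-33) - 2*(26) = 14; iterating: T(2)=14, T(3)=38, T(4)=-104, T(5)=132, T(6)=-56, T(7)=-152, T(8)=416, T(9)=-528, T(10)=224, T(11)=608, T(12)=-1664; answer -1664
Step 3: W2 = -1664; w = -25; cross terms: (-33*-25 - -13*-29)=448, (-13*-5 - -15*-25)=-310, (-15*-2 - -24*-5)=-90, (-24*-29 - -33*-2)=630; twice the area = |678| = 678; area = 339; answer 339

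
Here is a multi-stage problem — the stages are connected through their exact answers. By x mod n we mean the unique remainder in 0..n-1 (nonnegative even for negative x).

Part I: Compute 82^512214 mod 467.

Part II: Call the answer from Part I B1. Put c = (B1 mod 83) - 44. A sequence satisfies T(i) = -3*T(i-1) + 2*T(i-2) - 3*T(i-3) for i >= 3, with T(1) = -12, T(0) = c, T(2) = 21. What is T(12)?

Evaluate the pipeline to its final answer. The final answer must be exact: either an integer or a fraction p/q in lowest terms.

22070544

Part I: squarings mod 467: 82^1=82, 82^2=186, 82^4=38, 82^8=43, 82^16=448, 82^32=361, 82^64=28, 82^128=317, 82^256=84, 82^512=51, 82^1024=266, 82^2048=239, 82^4096=147, 82^8192=127, 82^16384=251, 82^32768=423, 82^65536=68, 82^131072=421, 82^262144=248; 82^512214 = 82^2 * 82^4 * 82^16 * 82^64 * 82^128 * 82^4096 * 82^16384 * 82^32768 * 82^65536 * 82^131072 * 82^262144 = 402 (mod 467); answer 402
Part II: B1 = 402; c = 26; T(3) = -3*(21) + 2*(-12) - 3*(26) = -165; iterating: T(3)=-165, T(4)=573, T(5)=-2112, T(6)=7977, T(7)=-29874, T(8)=111912, T(9)=-419415, T(10)=1571691, T(11)=-5889639, T(12)=22070544; answer 22070544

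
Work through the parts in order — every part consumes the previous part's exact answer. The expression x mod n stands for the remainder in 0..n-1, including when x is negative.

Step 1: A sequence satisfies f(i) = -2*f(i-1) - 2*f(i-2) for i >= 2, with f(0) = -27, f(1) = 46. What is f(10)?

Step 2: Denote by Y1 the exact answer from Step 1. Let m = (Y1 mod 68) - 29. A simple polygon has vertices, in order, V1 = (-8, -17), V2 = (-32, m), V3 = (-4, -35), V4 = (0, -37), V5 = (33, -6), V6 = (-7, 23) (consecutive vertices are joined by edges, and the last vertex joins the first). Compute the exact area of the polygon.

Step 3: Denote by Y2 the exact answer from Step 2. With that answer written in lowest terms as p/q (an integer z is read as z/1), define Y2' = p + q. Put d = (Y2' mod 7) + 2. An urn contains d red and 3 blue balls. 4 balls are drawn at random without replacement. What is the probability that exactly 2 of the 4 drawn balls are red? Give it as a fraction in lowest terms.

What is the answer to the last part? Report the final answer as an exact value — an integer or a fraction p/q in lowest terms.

3/5

Step 1: f(2) = -2*(46) - 2*(-27) = -38; iterating: f(2)=-38, f(3)=-16, f(4)=108, f(5)=-184, f(6)=152, f(7)=64, f(8)=-432, f(9)=736, f(10)=-608; answer -608
Step 2: Y1 = -608; m = -25; cross terms: (-8*-25 - -32*-17)=-344, (-32*-35 - -4*-25)=1020, (-4*-37 - 0*-35)=148, (0*-6 - 33*-37)=1221, (33*23 - -7*-6)=717, (-7*-17 - -8*23)=303; twice the area = |3065| = 3065; area = 3065/2; answer 3065/2
Step 3: Y2 = 3065/2; threaded value p + q = 3067; d = 3; total draws C(6,4) = 15; favorable C(3,2)*C(3,2) = 9; P = 3/5; answer 3/5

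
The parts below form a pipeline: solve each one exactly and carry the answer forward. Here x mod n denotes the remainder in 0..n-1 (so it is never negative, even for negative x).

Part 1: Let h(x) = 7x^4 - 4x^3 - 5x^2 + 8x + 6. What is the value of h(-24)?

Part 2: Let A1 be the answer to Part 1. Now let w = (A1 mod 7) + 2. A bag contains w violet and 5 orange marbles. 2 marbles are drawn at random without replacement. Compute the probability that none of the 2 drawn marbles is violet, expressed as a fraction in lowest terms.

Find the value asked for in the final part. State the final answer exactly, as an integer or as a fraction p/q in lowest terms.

Part 1: 7*(-24)^4 - 4*(-24)^3 - 5*(-24)^2 + 8*(-24)^1 + 6 = (2322432) + (55296) + (-2880) + (-192) + (6) = 2374662; answer 2374662
Part 2: A1 = 2374662; w = 5; total draws C(10,2) = 45; favorable C(5,2) = 10; P = 2/9; answer 2/9

2/9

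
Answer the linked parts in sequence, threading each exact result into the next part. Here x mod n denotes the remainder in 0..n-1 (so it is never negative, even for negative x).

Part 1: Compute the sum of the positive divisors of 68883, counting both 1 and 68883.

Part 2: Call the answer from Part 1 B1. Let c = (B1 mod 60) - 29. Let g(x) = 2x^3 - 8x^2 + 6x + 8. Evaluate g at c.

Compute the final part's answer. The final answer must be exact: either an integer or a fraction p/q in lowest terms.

10952

Part 1: 68883 = 3 * 22961; sigma = (1 + 3) * (1 + 22961) = 4 * 22962 = 91848; answer 91848
Part 2: B1 = 91848; c = 19; 2*(19)^3 - 8*(19)^2 + 6*(19)^1 + 8 = (13718) + (-2888) + (114) + (8) = 10952; answer 10952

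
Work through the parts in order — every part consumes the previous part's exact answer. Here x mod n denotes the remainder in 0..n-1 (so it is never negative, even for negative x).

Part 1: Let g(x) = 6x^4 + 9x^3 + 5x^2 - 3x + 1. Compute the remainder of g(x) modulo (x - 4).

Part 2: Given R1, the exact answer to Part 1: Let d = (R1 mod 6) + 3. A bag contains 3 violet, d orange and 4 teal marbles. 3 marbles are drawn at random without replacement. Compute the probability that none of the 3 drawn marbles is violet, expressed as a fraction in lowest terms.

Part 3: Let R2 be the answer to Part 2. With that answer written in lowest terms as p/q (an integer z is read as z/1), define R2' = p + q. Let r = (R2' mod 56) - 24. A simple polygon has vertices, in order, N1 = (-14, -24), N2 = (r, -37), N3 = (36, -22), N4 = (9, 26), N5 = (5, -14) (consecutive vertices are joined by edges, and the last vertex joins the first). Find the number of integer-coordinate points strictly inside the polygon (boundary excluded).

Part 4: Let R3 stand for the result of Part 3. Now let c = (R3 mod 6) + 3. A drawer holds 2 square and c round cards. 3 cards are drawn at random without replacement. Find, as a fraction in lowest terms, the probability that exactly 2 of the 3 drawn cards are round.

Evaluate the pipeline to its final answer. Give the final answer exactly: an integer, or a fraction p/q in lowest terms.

Part 1: remainder = value at the root: 6*(4)^4 + 9*(4)^3 + 5*(4)^2 - 3*(4)^1 + 1 = (1536) + (576) + (80) + (-12) + (1) = 2181; answer 2181
Part 2: R1 = 2181; d = 6; total draws C(13,3) = 286; favorable C(10,3) = 120; P = 60/143; answer 60/143
Part 3: R2 = 60/143; threaded value p + q = 203; r = 11; cross terms: (-14*-37 - 11*-24)=782, (11*-22 - 36*-37)=1090, (36*26 - 9*-22)=1134, (9*-14 - 5*26)=-256, (5*-24 - -14*-14)=-316; twice the area = |2434| = 2434; area = 1217; boundary points = 1 + 5 + 3 + 4 + 1 = 14; strictly interior points = area - boundary/2 + 1 = 1211; answer 1211
Part 4: R3 = 1211; c = 8; total draws C(10,3) = 120; favorable C(8,2)*C(2,1) = 56; P = 7/15; answer 7/15

7/15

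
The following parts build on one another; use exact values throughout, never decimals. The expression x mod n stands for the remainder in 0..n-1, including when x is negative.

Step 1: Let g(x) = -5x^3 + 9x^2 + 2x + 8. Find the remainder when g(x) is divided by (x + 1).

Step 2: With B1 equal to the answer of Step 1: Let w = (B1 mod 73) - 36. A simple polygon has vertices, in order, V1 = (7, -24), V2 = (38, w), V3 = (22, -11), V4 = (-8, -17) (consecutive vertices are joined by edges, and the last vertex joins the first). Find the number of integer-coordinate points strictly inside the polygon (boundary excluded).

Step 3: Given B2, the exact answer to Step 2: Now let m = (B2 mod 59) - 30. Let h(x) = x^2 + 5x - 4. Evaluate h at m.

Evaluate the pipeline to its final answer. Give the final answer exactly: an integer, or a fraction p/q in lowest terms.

Step 1: remainder = value at the root: -5*(-1)^3 + 9*(-1)^2 + 2*(-1)^1 + 8 = (5) + (9) + (-2) + (8) = 20; answer 20
Step 2: B1 = 20; w = -16; cross terms: (7*-16 - 38*-24)=800, (38*-11 - 22*-16)=-66, (22*-17 - -8*-11)=-462, (-8*-24 - 7*-17)=311; twice the area = |583| = 583; area = 583/2; boundary points = 1 + 1 + 6 + 1 = 9; strictly interior points = area - boundary/2 + 1 = 288; answer 288
Step 3: B2 = 288; m = 22; 1*(22)^2 + 5*(22)^1 - 4 = (484) + (110) + (-4) = 590; answer 590

590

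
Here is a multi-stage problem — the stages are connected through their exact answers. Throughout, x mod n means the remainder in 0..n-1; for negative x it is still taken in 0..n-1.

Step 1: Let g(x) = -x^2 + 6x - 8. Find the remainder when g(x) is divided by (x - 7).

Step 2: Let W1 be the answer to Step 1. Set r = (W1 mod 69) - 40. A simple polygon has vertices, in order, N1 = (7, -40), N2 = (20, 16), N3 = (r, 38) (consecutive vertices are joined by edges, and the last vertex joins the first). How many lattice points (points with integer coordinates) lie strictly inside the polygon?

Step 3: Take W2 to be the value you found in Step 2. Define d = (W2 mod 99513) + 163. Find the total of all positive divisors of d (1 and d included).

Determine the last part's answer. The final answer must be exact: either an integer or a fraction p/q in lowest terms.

528

Step 1: remainder = value at the root: -1*(7)^2 + 6*(7)^1 - 8 = (-49) + (42) + (-8) = -15; answer -15
Step 2: W1 = -15; r = 14; cross terms: (7*16 - 20*-40)=912, (20*38 - 14*16)=536, (14*-40 - 7*38)=-826; twice the area = |622| = 622; area = 311; boundary points = 1 + 2 + 1 = 4; strictly interior points = area - boundary/2 + 1 = 310; answer 310
Step 3: W2 = 310; d = 473; 473 = 11 * 43; sigma = (1 + 11) * (1 + 43) = 12 * 44 = 528; answer 528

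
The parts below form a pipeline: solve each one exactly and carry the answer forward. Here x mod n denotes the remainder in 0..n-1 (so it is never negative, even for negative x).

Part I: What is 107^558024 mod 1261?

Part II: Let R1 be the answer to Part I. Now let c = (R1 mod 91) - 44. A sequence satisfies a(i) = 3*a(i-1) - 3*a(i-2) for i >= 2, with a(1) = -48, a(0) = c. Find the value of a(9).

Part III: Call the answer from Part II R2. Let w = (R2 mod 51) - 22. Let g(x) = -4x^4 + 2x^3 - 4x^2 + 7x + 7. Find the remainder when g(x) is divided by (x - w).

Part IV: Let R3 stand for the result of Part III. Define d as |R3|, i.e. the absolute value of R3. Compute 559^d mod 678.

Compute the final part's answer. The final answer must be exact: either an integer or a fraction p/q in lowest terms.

667

Part I: squarings mod 1261: 107^1=107, 107^2=100, 107^4=1173, 107^8=178, 107^16=159, 107^32=61, 107^64=1199, 107^128=61, 107^256=1199, 107^512=61, 107^1024=1199, 107^2048=61, 107^4096=1199, 107^8192=61, 107^16384=1199, 107^32768=61, 107^65536=1199, 107^131072=61, 107^262144=1199, 107^524288=61; 107^558024 = 107^8 * 107^64 * 107^128 * 107^256 * 107^512 * 107^32768 * 107^524288 = 313 (mod 1261); answer 313
Part II: R1 = 313; c = -4; a(2) = 3*(-48) - 3*(-4) = -132; iterating: a(2)=-132, a(3)=-252, a(4)=-360, a(5)=-324, a(6)=108, a(7)=1296, a(8)=3564, a(9)=6804; answer 6804
Part III: R2 = 6804; w = -1; remainder = value at the root: -4*(-1)^4 + 2*(-1)^3 - 4*(-1)^2 + 7*(-1)^1 + 7 = (-4) + (-2) + (-4) + (-7) + (7) = -10; answer -10
Part IV: R3 = -10; d = 10; squarings mod 678: 559^1=559, 559^2=601, 559^4=505, 559^8=97; 559^10 = 559^2 * 559^8 = 667 (mod 678); answer 667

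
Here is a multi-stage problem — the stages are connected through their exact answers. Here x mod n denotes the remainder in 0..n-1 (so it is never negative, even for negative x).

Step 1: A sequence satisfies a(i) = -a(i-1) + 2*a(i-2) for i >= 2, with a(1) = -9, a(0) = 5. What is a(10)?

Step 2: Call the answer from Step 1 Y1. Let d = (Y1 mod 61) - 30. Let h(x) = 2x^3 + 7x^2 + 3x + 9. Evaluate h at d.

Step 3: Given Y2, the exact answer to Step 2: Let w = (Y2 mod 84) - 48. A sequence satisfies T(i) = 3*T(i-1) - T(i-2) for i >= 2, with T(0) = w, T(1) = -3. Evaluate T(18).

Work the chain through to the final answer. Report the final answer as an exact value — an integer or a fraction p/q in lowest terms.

143404215

Step 1: a(2) = -1*(-9) + 2*(5) = 19; iterating: a(2)=19, a(3)=-37, a(4)=75, a(5)=-149, a(6)=299, a(7)=-597, a(8)=1195, a(9)=-2389, a(10)=4779; answer 4779
Step 2: Y1 = 4779; d = -9; 2*(-9)^3 + 7*(-9)^2 + 3*(-9)^1 + 9 = (-1458) + (567) + (-27) + (9) = -909; answer -909
Step 3: Y2 = -909; w = -33; T(2) = 3*(-3) - 1*(-33) = 24; iterating: T(2)=24, T(3)=75, T(4)=201, T(5)=528, T(6)=1383, T(7)=3621, T(8)=9480, T(9)=24819, T(10)=64977, T(11)=170112, T(12)=445359, T(13)=1165965, T(14)=3052536, T(15)=7991643, T(16)=20922393, T(17)=54775536, T(18)=143404215; answer 143404215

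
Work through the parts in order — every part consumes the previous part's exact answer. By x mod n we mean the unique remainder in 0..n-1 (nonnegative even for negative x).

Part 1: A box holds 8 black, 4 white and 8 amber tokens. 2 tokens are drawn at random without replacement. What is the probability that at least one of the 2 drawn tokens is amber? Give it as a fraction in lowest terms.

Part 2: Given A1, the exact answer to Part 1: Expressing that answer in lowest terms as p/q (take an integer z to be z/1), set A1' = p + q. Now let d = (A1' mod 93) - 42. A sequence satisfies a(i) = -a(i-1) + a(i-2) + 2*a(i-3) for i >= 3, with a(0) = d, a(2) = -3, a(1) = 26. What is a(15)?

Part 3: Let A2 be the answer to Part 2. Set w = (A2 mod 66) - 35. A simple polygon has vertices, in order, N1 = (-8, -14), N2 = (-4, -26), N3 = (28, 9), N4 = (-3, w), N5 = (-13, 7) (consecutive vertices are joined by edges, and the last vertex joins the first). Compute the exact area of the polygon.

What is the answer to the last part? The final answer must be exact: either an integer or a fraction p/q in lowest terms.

749

Part 1: total draws C(20,2) = 190; complement C(12,2) = 66; favorable 190 - 66 = 124; P = 62/95; answer 62/95
Part 2: A1 = 62/95; threaded value p + q = 157; d = 22; a(3) = -1*(-3) + 1*(26) + 2*(22) = 73; iterating: a(3)=73, a(4)=-24, a(5)=91, a(6)=31, a(7)=12, a(8)=201, a(9)=-127, a(10)=352, a(11)=-77, a(12)=175, a(13)=452, a(14)=-431, a(15)=1233; answer 1233
Part 3: A2 = 1233; w = 10; cross terms: (-8*-26 - -4*-14)=152, (-4*9 - 28*-26)=692, (28*10 - -3*9)=307, (-3*7 - -13*10)=109, (-13*-14 - -8*7)=238; twice the area = |1498| = 1498; area = 749; answer 749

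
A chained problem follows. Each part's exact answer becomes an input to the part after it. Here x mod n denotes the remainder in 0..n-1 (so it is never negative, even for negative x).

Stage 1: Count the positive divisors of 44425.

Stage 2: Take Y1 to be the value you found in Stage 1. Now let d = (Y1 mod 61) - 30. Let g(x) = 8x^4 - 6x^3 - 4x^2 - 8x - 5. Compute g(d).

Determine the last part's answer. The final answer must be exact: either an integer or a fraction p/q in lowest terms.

Stage 1: 44425 = 5^2 * 1777; number of divisors = (2+1) * (1+1) = 6; answer 6
Stage 2: Y1 = 6; d = -24; 8*(-24)^4 - 6*(-24)^3 - 4*(-24)^2 - 8*(-24)^1 - 5 = (2654208) + (82944) + (-2304) + (192) + (-5) = 2735035; answer 2735035

2735035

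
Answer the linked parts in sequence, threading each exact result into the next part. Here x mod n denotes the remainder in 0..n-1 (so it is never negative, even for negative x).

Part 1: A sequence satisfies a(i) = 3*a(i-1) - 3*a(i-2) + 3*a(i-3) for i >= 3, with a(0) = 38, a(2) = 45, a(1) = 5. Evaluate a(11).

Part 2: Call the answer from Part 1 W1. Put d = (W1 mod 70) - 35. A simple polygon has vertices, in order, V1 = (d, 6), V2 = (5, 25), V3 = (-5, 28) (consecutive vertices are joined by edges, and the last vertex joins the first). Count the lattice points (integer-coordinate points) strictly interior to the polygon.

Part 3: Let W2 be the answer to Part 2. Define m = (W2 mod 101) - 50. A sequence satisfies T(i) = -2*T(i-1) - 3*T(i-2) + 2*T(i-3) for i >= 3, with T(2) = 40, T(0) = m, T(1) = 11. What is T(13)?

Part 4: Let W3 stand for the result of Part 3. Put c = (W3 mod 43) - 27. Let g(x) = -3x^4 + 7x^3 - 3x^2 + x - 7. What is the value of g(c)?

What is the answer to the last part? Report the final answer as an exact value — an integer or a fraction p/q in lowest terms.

-128917

Part 1: a(3) = 3*(45) - 3*(5) + 3*(38) = 234; iterating: a(3)=234, a(4)=582, a(5)=1179, a(6)=2493, a(7)=5688, a(8)=13122, a(9)=29781, a(10)=67041, a(11)=151146; answer 151146
Part 2: W1 = 151146; d = -19; cross terms: (-19*25 - 5*6)=-505, (5*28 - -5*25)=265, (-5*6 - -19*28)=502; twice the area = |262| = 262; area = 131; boundary points = 1 + 1 + 2 = 4; strictly interior points = area - boundary/2 + 1 = 130; answer 130
Part 3: W2 = 130; m = -21; T(3) = -2*(40) - 3*(11) + 2*(-21) = -155; iterating: T(3)=-155, T(4)=212, T(5)=121, T(6)=-1188, T(7)=2437, T(8)=-1068, T(9)=-7551, T(10)=23180, T(11)=-25843, T(12)=-32956, T(13)=189801; answer 189801
Part 4: W3 = 189801; c = 15; -3*(15)^4 + 7*(15)^3 - 3*(15)^2 + 1*(15)^1 - 7 = (-151875) + (23625) + (-675) + (15) + (-7) = -128917; answer -128917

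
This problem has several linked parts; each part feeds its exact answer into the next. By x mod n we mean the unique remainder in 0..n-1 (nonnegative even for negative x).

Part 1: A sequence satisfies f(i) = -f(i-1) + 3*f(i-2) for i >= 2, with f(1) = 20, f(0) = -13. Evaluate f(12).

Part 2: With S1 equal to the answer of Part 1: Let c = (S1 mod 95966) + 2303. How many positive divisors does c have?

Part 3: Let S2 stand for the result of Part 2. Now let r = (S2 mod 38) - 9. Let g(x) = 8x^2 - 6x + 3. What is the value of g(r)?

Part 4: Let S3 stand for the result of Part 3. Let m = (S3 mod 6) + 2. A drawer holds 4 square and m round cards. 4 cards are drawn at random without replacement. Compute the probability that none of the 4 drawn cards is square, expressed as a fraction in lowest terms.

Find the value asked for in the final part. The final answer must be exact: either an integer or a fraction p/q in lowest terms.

5/126

Part 1: f(2) = -1*(20) + 3*(-13) = -59; iterating: f(2)=-59, f(3)=119, f(4)=-296, f(5)=653, f(6)=-1541, f(7)=3500, f(8)=-8123, f(9)=18623, f(10)=-42992, f(11)=98861, f(12)=-227837; answer -227837
Part 2: S1 = -227837; c = 62364; 62364 = 2^2 * 3 * 5197; number of divisors = (2+1) * (1+1) * (1+1) = 12; answer 12
Part 3: S2 = 12; r = 3; 8*(3)^2 - 6*(3)^1 + 3 = (72) + (-18) + (3) = 57; answer 57
Part 4: S3 = 57; m = 5; total draws C(9,4) = 126; favorable C(5,4) = 5; P = 5/126; answer 5/126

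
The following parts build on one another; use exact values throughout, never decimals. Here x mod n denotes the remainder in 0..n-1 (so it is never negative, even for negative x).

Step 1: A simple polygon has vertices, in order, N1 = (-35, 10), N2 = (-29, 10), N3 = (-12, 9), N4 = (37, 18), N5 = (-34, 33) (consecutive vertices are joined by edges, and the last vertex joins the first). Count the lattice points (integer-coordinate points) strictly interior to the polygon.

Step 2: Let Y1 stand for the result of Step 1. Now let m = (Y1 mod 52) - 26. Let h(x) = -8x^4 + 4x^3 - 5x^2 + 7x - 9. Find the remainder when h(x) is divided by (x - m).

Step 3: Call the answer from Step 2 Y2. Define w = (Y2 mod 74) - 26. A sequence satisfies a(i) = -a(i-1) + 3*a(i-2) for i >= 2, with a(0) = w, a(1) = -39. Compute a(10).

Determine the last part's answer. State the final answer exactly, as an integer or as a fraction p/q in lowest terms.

104637

Step 1: cross terms: (-35*10 - -29*10)=-60, (-29*9 - -12*10)=-141, (-12*18 - 37*9)=-549, (37*33 - -34*18)=1833, (-34*10 - -35*33)=815; twice the area = |1898| = 1898; area = 949; boundary points = 6 + 1 + 1 + 1 + 1 = 10; strictly interior points = area - boundary/2 + 1 = 945; answer 945
Step 2: Y1 = 945; m = -17; remainder = value at the root: -8*(-17)^4 + 4*(-17)^3 - 5*(-17)^2 + 7*(-17)^1 - 9 = (-668168) + (-19652) + (-1445) + (-119) + (-9) = -689393; answer -689393
Step 3: Y2 = -689393; w = 39; a(2) = -1*(-39) + 3*(39) = 156; iterating: a(2)=156, a(3)=-273, a(4)=741, a(5)=-1560, a(6)=3783, a(7)=-8463, a(8)=19812, a(9)=-45201, a(10)=104637; answer 104637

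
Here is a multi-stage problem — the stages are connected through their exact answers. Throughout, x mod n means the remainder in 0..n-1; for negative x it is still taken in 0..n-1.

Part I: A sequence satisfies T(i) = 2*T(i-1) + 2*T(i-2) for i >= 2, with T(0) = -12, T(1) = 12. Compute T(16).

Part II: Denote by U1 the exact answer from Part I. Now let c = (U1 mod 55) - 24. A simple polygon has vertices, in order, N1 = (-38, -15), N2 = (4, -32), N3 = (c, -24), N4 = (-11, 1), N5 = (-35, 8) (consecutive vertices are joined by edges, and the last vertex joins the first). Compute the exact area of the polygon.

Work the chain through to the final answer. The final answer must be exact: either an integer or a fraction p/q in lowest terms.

978

Part I: T(2) = 2*(12) + 2*(-12) = 0; iterating: T(2)=0, T(3)=24, T(4)=48, T(5)=144, T(6)=384, T(7)=1056, T(8)=2880, T(9)=7872, T(10)=21504, T(11)=58752, T(12)=160512, T(13)=438528, T(14)=1198080, T(15)=3273216, T(16)=8942592; answer 8942592
Part II: U1 = 8942592; c = 8; cross terms: (-38*-32 - 4*-15)=1276, (4*-24 - 8*-32)=160, (8*1 - -11*-24)=-256, (-11*8 - -35*1)=-53, (-35*-15 - -38*8)=829; twice the area = |1956| = 1956; area = 978; answer 978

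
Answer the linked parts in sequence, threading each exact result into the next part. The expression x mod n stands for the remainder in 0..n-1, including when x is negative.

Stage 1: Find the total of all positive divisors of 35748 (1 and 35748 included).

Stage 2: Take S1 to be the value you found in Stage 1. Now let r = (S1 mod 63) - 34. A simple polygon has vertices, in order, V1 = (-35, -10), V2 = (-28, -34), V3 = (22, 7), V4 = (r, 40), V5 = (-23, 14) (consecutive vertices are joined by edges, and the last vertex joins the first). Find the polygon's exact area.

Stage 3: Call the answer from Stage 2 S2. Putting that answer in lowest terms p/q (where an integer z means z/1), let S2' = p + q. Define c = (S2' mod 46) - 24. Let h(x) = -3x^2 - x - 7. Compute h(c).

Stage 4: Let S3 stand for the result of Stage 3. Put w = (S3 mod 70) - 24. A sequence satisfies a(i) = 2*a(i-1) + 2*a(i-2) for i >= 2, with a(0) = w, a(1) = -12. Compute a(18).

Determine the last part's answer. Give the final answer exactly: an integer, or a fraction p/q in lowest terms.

-21158400

Stage 1: 35748 = 2^2 * 3^3 * 331; sigma = (1 + 2 + 4) * (1 + 3 + 9 + 27) * (1 + 331) = 7 * 40 * 332 = 92960; answer 92960
Stage 2: S1 = 92960; r = 1; cross terms: (-35*-34 - -28*-10)=910, (-28*7 - 22*-34)=552, (22*40 - 1*7)=873, (1*14 - -23*40)=934, (-23*-10 - -35*14)=720; twice the area = |3989| = 3989; area = 3989/2; answer 3989/2
Stage 3: S2 = 3989/2; threaded value p + q = 3991; c = 11; -3*(11)^2 - 1*(11)^1 - 7 = (-363) + (-11) + (-7) = -381; answer -381
Stage 4: S3 = -381; w = 15; a(2) = 2*(-12) + 2*(15) = 6; iterating: a(2)=6, a(3)=-12, a(4)=-12, a(5)=-48, a(6)=-120, a(7)=-336, a(8)=-912, a(9)=-2496, a(10)=-6816, a(11)=-18624, a(12)=-50880, a(13)=-139008, a(14)=-379776, a(15)=-1037568, a(16)=-2834688, a(17)=-7744512, a(18)=-21158400; answer -21158400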